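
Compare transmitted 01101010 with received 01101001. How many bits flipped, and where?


XOR: 00000011

2 error(s) at position(s): 6, 7


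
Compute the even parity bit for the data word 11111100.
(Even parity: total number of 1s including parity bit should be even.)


Number of 1s in data: 6
Parity bit: 0

0


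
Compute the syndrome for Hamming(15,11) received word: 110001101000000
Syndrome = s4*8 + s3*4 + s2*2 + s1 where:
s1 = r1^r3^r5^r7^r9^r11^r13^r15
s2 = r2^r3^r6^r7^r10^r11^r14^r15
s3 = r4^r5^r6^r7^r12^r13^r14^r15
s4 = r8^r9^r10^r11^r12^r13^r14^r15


s1=1, s2=1, s3=0, s4=1

Syndrome = 11 (error at position 11)


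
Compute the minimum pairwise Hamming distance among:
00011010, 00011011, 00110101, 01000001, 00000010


Comparing all pairs, minimum distance: 1
Can detect 0 errors, correct 0 errors

1


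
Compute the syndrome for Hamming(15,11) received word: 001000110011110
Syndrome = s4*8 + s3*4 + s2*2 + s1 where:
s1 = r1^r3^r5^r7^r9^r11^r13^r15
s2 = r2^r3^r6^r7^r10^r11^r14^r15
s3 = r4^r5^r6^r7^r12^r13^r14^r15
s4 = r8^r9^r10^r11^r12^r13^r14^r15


s1=0, s2=0, s3=0, s4=1

Syndrome = 8 (error at position 8)


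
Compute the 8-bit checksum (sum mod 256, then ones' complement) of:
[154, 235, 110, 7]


Sum = 506 mod 256 = 250
Complement = 5

5


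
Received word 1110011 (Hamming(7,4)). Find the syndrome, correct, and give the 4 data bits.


Syndrome = 1: error at position 1

Data: 1011 (corrected bit 1)


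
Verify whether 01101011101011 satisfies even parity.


Number of 1s: 9

No, parity error (9 ones)


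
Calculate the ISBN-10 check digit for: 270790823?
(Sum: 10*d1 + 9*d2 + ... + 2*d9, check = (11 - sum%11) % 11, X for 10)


Weighted sum: 230
230 mod 11 = 10

Check digit: 1


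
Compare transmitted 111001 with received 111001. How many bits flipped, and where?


XOR: 000000

0 errors (received matches sent)


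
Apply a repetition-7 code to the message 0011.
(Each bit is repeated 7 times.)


Each bit -> 7 copies

0000000000000011111111111111


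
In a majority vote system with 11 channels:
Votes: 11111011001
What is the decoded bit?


Ones: 8 out of 11
Threshold: 6

1 (8/11 voted 1)


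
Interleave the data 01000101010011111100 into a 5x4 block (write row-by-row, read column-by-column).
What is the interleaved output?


Matrix:
  0100
  0101
  0100
  1111
  1100
Read columns: 00011111110001001010

00011111110001001010


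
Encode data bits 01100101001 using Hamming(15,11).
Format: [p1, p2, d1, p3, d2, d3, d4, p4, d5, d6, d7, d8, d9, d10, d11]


Parity bits: p1=0, p2=1, p3=0, p4=1

010011010101001


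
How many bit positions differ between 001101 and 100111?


XOR: 101010
Count of 1s: 3

3


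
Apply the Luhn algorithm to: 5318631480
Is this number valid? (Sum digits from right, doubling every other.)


Luhn sum = 33
33 mod 10 = 3

Invalid (Luhn sum mod 10 = 3)


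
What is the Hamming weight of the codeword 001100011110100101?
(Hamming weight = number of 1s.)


Counting 1s in 001100011110100101

9


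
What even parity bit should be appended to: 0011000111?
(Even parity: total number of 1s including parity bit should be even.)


Number of 1s in data: 5
Parity bit: 1

1


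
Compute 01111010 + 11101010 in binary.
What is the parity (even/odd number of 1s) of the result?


01111010 = 122
11101010 = 234
Sum = 356 = 101100100
1s count = 4

even parity (4 ones in 101100100)


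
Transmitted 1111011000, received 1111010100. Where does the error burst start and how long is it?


XOR: 0000001100

Burst at position 6, length 2


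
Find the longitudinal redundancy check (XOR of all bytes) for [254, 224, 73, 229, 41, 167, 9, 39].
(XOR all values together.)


XOR chain: 254 ^ 224 ^ 73 ^ 229 ^ 41 ^ 167 ^ 9 ^ 39 = 18

18


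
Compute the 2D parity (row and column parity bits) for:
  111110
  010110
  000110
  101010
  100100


Row parities: 11010
Column parities: 100000

Row P: 11010, Col P: 100000, Corner: 1


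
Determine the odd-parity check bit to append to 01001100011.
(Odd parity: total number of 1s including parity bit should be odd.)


Number of 1s in data: 5
Parity bit: 0

0


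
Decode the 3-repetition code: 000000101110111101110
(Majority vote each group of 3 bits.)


Groups: 000, 000, 101, 110, 111, 101, 110
Majority votes: 0011111

0011111


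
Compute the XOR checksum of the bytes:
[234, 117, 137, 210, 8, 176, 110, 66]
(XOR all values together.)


XOR chain: 234 ^ 117 ^ 137 ^ 210 ^ 8 ^ 176 ^ 110 ^ 66 = 80

80


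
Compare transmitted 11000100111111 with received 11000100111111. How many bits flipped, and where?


XOR: 00000000000000

0 errors (received matches sent)


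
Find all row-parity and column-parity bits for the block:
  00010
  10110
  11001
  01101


Row parities: 1111
Column parities: 00000

Row P: 1111, Col P: 00000, Corner: 0


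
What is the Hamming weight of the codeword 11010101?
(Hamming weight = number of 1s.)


Counting 1s in 11010101

5


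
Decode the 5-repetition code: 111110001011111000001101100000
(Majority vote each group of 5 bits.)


Groups: 11111, 00010, 11111, 00000, 11011, 00000
Majority votes: 101010

101010


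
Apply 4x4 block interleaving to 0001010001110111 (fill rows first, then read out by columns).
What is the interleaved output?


Matrix:
  0001
  0100
  0111
  0111
Read columns: 0000011100111011

0000011100111011


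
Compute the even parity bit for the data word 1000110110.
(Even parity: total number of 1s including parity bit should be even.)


Number of 1s in data: 5
Parity bit: 1

1


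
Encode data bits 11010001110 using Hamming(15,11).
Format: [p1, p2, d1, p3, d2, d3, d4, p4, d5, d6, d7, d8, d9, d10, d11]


Parity bits: p1=0, p2=1, p3=1, p4=1

011110110001110


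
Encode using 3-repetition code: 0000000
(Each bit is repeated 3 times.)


Each bit -> 3 copies

000000000000000000000


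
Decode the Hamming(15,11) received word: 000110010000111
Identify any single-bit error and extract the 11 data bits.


Syndrome = 5: error at position 5

Data: 00000000111 (corrected bit 5)


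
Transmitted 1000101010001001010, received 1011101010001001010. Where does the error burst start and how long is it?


XOR: 0011000000000000000

Burst at position 2, length 2


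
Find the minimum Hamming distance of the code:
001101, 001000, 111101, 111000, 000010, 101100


Comparing all pairs, minimum distance: 2
Can detect 1 errors, correct 0 errors

2


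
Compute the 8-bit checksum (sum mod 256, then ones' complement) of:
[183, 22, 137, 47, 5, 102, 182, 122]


Sum = 800 mod 256 = 32
Complement = 223

223


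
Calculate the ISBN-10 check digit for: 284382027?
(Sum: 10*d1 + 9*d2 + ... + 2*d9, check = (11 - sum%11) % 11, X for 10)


Weighted sum: 223
223 mod 11 = 3

Check digit: 8


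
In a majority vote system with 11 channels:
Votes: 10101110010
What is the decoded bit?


Ones: 6 out of 11
Threshold: 6

1 (6/11 voted 1)


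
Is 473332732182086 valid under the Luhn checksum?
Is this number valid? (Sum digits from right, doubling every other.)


Luhn sum = 67
67 mod 10 = 7

Invalid (Luhn sum mod 10 = 7)


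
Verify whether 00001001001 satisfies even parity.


Number of 1s: 3

No, parity error (3 ones)


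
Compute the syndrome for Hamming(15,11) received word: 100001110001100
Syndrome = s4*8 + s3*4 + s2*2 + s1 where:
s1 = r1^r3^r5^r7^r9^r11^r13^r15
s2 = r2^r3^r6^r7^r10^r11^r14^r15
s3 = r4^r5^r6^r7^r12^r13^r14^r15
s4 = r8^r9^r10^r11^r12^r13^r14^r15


s1=1, s2=0, s3=0, s4=1

Syndrome = 9 (error at position 9)


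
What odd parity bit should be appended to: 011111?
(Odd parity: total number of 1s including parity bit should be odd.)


Number of 1s in data: 5
Parity bit: 0

0


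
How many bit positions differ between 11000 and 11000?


XOR: 00000
Count of 1s: 0

0


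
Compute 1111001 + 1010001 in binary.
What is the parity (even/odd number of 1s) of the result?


1111001 = 121
1010001 = 81
Sum = 202 = 11001010
1s count = 4

even parity (4 ones in 11001010)


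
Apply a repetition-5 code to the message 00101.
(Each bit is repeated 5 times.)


Each bit -> 5 copies

0000000000111110000011111


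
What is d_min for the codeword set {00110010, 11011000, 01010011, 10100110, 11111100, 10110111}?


Comparing all pairs, minimum distance: 2
Can detect 1 errors, correct 0 errors

2


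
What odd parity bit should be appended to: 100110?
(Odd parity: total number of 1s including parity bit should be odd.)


Number of 1s in data: 3
Parity bit: 0

0


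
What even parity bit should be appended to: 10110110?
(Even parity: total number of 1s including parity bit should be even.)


Number of 1s in data: 5
Parity bit: 1

1


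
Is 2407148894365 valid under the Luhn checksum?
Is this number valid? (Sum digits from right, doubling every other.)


Luhn sum = 67
67 mod 10 = 7

Invalid (Luhn sum mod 10 = 7)


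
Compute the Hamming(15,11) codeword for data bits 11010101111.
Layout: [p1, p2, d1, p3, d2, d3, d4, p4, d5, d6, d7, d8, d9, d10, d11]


Parity bits: p1=1, p2=1, p3=0, p4=1

111010110101111


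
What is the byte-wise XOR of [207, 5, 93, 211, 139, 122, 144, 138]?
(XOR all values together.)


XOR chain: 207 ^ 5 ^ 93 ^ 211 ^ 139 ^ 122 ^ 144 ^ 138 = 175

175


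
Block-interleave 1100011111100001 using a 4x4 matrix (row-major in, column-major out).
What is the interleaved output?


Matrix:
  1100
  0111
  1110
  0001
Read columns: 1010111001100101

1010111001100101


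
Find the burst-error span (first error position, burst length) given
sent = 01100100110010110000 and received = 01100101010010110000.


XOR: 00000001100000000000

Burst at position 7, length 2


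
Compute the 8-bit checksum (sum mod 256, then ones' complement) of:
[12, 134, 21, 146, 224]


Sum = 537 mod 256 = 25
Complement = 230

230


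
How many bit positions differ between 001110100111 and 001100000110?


XOR: 000010100001
Count of 1s: 3

3


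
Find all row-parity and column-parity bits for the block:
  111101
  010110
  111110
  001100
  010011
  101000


Row parities: 111010
Column parities: 100010

Row P: 111010, Col P: 100010, Corner: 0


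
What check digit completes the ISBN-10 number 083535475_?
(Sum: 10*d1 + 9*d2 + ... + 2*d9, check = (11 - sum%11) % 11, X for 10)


Weighted sum: 221
221 mod 11 = 1

Check digit: X


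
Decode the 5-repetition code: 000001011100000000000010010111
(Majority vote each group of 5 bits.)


Groups: 00000, 10111, 00000, 00000, 00100, 10111
Majority votes: 010001

010001


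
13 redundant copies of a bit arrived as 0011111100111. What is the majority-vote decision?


Ones: 9 out of 13
Threshold: 7

1 (9/13 voted 1)


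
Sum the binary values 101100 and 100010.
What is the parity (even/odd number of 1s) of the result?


101100 = 44
100010 = 34
Sum = 78 = 1001110
1s count = 4

even parity (4 ones in 1001110)


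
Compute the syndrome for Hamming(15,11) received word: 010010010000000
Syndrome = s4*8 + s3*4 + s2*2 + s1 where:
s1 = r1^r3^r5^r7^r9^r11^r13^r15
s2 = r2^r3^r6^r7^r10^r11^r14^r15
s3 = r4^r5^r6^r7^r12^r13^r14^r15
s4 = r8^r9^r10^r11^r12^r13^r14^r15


s1=1, s2=1, s3=1, s4=1

Syndrome = 15 (error at position 15)


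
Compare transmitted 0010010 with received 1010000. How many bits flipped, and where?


XOR: 1000010

2 error(s) at position(s): 0, 5


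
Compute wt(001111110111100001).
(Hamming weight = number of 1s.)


Counting 1s in 001111110111100001

11


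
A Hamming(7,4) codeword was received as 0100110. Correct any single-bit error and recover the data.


Syndrome = 1: error at position 1

Data: 0110 (corrected bit 1)


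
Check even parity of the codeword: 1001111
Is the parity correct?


Number of 1s: 5

No, parity error (5 ones)


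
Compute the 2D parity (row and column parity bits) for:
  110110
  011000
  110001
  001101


Row parities: 0011
Column parities: 010010

Row P: 0011, Col P: 010010, Corner: 0


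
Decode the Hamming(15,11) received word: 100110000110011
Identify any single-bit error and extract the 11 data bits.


Syndrome = 0: no error detected

Data: 01000110011 (no errors)


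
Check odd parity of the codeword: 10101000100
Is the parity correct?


Number of 1s: 4

No, parity error (4 ones)


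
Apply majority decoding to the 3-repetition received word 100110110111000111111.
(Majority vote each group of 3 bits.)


Groups: 100, 110, 110, 111, 000, 111, 111
Majority votes: 0111011

0111011


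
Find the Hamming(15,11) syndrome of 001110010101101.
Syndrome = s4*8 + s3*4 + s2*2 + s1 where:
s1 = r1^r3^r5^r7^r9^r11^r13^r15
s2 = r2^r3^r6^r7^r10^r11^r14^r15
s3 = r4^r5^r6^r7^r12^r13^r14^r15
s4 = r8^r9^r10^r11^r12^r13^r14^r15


s1=0, s2=1, s3=1, s4=1

Syndrome = 14 (error at position 14)


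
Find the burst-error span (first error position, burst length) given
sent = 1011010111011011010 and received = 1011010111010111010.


XOR: 0000000000001100000

Burst at position 12, length 2


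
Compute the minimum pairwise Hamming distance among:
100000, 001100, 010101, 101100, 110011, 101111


Comparing all pairs, minimum distance: 1
Can detect 0 errors, correct 0 errors

1


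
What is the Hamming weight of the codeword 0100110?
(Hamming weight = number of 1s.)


Counting 1s in 0100110

3


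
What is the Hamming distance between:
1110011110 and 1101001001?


XOR: 0011010111
Count of 1s: 6

6


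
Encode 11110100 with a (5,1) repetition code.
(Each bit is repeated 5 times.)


Each bit -> 5 copies

1111111111111111111100000111110000000000


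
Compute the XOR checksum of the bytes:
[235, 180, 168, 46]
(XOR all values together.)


XOR chain: 235 ^ 180 ^ 168 ^ 46 = 217

217


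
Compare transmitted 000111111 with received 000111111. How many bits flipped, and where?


XOR: 000000000

0 errors (received matches sent)


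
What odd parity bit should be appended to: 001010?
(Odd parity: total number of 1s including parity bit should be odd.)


Number of 1s in data: 2
Parity bit: 1

1


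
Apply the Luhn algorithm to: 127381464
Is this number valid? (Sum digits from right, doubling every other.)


Luhn sum = 39
39 mod 10 = 9

Invalid (Luhn sum mod 10 = 9)


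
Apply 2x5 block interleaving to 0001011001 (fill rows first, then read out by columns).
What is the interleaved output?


Matrix:
  00010
  11001
Read columns: 0101001001

0101001001


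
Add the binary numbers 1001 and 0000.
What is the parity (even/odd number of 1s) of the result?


1001 = 9
0000 = 0
Sum = 9 = 1001
1s count = 2

even parity (2 ones in 1001)


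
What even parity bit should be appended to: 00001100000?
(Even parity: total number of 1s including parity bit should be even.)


Number of 1s in data: 2
Parity bit: 0

0


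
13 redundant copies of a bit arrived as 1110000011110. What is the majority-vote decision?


Ones: 7 out of 13
Threshold: 7

1 (7/13 voted 1)


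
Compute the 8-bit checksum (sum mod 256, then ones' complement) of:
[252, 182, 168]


Sum = 602 mod 256 = 90
Complement = 165

165


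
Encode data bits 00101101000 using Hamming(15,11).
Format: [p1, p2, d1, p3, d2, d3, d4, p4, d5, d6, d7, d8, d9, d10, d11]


Parity bits: p1=1, p2=0, p3=0, p4=1

100001011101000


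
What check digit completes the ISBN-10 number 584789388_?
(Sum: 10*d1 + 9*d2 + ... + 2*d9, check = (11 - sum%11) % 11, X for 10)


Weighted sum: 348
348 mod 11 = 7

Check digit: 4


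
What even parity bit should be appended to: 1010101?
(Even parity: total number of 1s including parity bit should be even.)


Number of 1s in data: 4
Parity bit: 0

0


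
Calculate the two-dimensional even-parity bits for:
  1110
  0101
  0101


Row parities: 100
Column parities: 1110

Row P: 100, Col P: 1110, Corner: 1


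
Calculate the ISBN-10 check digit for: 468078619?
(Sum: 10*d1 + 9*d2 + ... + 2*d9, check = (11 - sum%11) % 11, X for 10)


Weighted sum: 285
285 mod 11 = 10

Check digit: 1


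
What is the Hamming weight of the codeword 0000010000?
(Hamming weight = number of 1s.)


Counting 1s in 0000010000

1


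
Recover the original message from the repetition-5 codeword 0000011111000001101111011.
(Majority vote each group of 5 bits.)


Groups: 00000, 11111, 00000, 11011, 11011
Majority votes: 01011

01011


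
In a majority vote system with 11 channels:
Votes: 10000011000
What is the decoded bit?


Ones: 3 out of 11
Threshold: 6

0 (3/11 voted 1)


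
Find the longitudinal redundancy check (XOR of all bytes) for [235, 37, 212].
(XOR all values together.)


XOR chain: 235 ^ 37 ^ 212 = 26

26


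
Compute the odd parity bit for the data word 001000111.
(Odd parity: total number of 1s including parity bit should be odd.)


Number of 1s in data: 4
Parity bit: 1

1


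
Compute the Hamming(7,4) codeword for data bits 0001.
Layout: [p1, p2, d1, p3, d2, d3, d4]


Parity bits: p1=1, p2=1, p3=1

1101001


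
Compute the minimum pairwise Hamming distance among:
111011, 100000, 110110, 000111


Comparing all pairs, minimum distance: 3
Can detect 2 errors, correct 1 errors

3


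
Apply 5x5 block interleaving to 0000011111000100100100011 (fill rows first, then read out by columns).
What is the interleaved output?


Matrix:
  00000
  11111
  00010
  01001
  00011
Read columns: 0100001010010000110101011

0100001010010000110101011


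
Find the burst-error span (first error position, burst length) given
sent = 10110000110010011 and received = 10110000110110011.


XOR: 00000000000100000

Burst at position 11, length 1


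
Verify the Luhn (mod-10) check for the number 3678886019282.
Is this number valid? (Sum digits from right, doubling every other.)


Luhn sum = 62
62 mod 10 = 2

Invalid (Luhn sum mod 10 = 2)


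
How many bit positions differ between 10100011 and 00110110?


XOR: 10010101
Count of 1s: 4

4


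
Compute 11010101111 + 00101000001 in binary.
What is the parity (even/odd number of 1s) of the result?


11010101111 = 1711
00101000001 = 321
Sum = 2032 = 11111110000
1s count = 7

odd parity (7 ones in 11111110000)


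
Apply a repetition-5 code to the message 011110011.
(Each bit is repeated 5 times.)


Each bit -> 5 copies

000001111111111111111111100000000001111111111


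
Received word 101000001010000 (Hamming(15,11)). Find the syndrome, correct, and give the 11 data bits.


Syndrome = 0: no error detected

Data: 10001010000 (no errors)


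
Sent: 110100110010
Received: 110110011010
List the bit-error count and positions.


XOR: 000010101000

3 error(s) at position(s): 4, 6, 8


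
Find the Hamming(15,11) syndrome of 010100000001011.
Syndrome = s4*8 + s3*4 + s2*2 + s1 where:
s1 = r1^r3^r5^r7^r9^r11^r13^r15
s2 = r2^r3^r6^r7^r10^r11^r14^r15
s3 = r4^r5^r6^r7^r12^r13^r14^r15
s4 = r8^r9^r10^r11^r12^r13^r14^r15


s1=1, s2=1, s3=0, s4=1

Syndrome = 11 (error at position 11)


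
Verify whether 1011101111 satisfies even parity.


Number of 1s: 8

Yes, parity is correct (8 ones)


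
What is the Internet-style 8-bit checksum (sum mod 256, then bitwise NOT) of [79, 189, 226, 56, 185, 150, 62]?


Sum = 947 mod 256 = 179
Complement = 76

76


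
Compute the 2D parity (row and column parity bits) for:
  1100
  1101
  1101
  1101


Row parities: 0111
Column parities: 0001

Row P: 0111, Col P: 0001, Corner: 1


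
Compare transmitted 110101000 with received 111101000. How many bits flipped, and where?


XOR: 001000000

1 error(s) at position(s): 2


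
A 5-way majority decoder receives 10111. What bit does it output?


Ones: 4 out of 5
Threshold: 3

1 (4/5 voted 1)


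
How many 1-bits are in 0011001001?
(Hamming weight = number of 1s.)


Counting 1s in 0011001001

4


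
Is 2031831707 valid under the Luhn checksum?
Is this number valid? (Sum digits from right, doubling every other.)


Luhn sum = 37
37 mod 10 = 7

Invalid (Luhn sum mod 10 = 7)


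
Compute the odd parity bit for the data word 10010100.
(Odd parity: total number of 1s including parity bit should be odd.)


Number of 1s in data: 3
Parity bit: 0

0


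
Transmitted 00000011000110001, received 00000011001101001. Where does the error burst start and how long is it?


XOR: 00000000001011000

Burst at position 10, length 4


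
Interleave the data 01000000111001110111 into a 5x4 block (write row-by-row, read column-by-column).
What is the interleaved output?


Matrix:
  0100
  0000
  1110
  0111
  0111
Read columns: 00100101110011100011

00100101110011100011


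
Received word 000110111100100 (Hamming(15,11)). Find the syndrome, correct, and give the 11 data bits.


Syndrome = 0: no error detected

Data: 01011100100 (no errors)


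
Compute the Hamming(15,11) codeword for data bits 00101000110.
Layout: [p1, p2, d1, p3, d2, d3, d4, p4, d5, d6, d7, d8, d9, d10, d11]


Parity bits: p1=0, p2=0, p3=1, p4=1

000101011000110


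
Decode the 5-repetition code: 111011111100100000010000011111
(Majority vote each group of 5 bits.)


Groups: 11101, 11111, 00100, 00001, 00000, 11111
Majority votes: 110001

110001


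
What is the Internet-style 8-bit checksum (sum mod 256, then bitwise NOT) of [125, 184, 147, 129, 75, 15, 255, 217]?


Sum = 1147 mod 256 = 123
Complement = 132

132


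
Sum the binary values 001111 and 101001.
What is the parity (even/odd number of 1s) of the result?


001111 = 15
101001 = 41
Sum = 56 = 111000
1s count = 3

odd parity (3 ones in 111000)


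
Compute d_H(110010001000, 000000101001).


XOR: 110010100001
Count of 1s: 5

5


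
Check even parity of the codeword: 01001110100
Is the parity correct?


Number of 1s: 5

No, parity error (5 ones)


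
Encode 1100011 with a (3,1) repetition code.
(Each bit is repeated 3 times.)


Each bit -> 3 copies

111111000000000111111


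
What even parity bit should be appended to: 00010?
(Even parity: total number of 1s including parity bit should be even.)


Number of 1s in data: 1
Parity bit: 1

1


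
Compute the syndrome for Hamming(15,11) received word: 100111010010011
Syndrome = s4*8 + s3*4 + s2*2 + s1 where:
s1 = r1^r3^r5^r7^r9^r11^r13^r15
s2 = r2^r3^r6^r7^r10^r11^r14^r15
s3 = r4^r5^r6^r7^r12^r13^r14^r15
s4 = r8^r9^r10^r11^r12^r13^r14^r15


s1=0, s2=0, s3=1, s4=0

Syndrome = 4 (error at position 4)


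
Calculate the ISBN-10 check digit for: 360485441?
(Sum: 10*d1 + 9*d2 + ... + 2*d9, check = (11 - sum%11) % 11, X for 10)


Weighted sum: 215
215 mod 11 = 6

Check digit: 5


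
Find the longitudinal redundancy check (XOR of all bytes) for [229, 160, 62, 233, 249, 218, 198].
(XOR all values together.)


XOR chain: 229 ^ 160 ^ 62 ^ 233 ^ 249 ^ 218 ^ 198 = 119

119


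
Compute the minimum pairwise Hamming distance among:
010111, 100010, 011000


Comparing all pairs, minimum distance: 4
Can detect 3 errors, correct 1 errors

4


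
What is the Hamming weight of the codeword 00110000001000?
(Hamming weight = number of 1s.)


Counting 1s in 00110000001000

3


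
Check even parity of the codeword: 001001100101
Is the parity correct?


Number of 1s: 5

No, parity error (5 ones)


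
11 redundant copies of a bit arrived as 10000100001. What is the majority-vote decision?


Ones: 3 out of 11
Threshold: 6

0 (3/11 voted 1)


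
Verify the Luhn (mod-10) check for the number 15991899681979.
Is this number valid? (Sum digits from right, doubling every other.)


Luhn sum = 89
89 mod 10 = 9

Invalid (Luhn sum mod 10 = 9)


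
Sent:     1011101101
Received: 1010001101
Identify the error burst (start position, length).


XOR: 0001100000

Burst at position 3, length 2


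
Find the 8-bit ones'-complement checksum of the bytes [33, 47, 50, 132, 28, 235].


Sum = 525 mod 256 = 13
Complement = 242

242


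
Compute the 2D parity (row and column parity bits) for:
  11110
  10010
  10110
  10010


Row parities: 0010
Column parities: 01000

Row P: 0010, Col P: 01000, Corner: 1


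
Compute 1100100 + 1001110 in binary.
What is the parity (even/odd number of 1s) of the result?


1100100 = 100
1001110 = 78
Sum = 178 = 10110010
1s count = 4

even parity (4 ones in 10110010)


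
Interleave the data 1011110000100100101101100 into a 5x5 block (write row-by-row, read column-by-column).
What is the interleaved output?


Matrix:
  10111
  10000
  10010
  01011
  01100
Read columns: 1110000011100011011010010

1110000011100011011010010


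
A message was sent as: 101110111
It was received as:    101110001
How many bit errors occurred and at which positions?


XOR: 000000110

2 error(s) at position(s): 6, 7


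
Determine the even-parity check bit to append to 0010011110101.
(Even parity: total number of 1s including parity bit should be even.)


Number of 1s in data: 7
Parity bit: 1

1


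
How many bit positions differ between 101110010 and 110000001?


XOR: 011110011
Count of 1s: 6

6


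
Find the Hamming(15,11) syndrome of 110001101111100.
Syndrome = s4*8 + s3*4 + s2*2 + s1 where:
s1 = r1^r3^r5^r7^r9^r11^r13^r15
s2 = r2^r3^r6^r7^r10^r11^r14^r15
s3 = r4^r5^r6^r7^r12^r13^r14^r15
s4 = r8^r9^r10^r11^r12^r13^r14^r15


s1=1, s2=1, s3=0, s4=1

Syndrome = 11 (error at position 11)


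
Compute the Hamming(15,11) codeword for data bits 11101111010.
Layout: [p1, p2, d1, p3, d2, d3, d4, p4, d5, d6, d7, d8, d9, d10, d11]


Parity bits: p1=0, p2=1, p3=0, p4=1

011011011111010


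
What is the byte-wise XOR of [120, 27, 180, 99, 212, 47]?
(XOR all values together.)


XOR chain: 120 ^ 27 ^ 180 ^ 99 ^ 212 ^ 47 = 79

79


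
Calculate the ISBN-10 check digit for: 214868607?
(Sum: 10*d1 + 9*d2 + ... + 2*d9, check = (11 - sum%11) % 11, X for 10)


Weighted sum: 231
231 mod 11 = 0

Check digit: 0


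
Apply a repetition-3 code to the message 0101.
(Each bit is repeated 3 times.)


Each bit -> 3 copies

000111000111


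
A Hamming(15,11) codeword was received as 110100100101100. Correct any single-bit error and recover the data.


Syndrome = 11: error at position 11

Data: 00010111100 (corrected bit 11)


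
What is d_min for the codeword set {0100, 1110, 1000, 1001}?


Comparing all pairs, minimum distance: 1
Can detect 0 errors, correct 0 errors

1


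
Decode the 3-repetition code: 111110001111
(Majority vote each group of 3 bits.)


Groups: 111, 110, 001, 111
Majority votes: 1101

1101


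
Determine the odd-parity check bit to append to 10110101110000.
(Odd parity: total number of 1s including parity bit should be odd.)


Number of 1s in data: 7
Parity bit: 0

0


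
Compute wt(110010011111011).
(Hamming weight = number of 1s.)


Counting 1s in 110010011111011

10


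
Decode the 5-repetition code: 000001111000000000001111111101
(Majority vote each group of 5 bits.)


Groups: 00000, 11110, 00000, 00000, 11111, 11101
Majority votes: 010011

010011


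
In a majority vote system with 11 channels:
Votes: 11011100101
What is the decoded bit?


Ones: 7 out of 11
Threshold: 6

1 (7/11 voted 1)


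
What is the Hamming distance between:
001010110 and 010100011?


XOR: 011110101
Count of 1s: 6

6


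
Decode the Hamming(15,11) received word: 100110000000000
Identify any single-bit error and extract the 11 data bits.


Syndrome = 0: no error detected

Data: 01000000000 (no errors)


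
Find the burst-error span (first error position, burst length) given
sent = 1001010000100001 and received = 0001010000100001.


XOR: 1000000000000000

Burst at position 0, length 1


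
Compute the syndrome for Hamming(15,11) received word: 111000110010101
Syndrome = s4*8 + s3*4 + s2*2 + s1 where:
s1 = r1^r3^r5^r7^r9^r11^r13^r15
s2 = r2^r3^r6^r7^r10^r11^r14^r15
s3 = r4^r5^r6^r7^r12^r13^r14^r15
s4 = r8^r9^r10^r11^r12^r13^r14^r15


s1=0, s2=1, s3=1, s4=0

Syndrome = 6 (error at position 6)


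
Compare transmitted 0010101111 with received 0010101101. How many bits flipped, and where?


XOR: 0000000010

1 error(s) at position(s): 8


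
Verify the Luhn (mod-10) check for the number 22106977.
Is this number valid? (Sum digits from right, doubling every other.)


Luhn sum = 32
32 mod 10 = 2

Invalid (Luhn sum mod 10 = 2)


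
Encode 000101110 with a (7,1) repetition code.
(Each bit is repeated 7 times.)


Each bit -> 7 copies

000000000000000000000111111100000001111111111111111111110000000


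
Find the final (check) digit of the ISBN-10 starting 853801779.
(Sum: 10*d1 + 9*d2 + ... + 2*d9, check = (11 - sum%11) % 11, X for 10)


Weighted sum: 277
277 mod 11 = 2

Check digit: 9


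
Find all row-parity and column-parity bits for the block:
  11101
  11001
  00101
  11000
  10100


Row parities: 01000
Column parities: 01101

Row P: 01000, Col P: 01101, Corner: 1


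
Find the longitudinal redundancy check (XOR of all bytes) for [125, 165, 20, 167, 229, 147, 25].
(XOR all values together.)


XOR chain: 125 ^ 165 ^ 20 ^ 167 ^ 229 ^ 147 ^ 25 = 4

4


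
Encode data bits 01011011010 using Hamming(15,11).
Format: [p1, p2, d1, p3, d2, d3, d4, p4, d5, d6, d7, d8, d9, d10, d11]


Parity bits: p1=0, p2=1, p3=0, p4=0

010010101011010


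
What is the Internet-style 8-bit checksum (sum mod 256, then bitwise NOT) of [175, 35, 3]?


Sum = 213 mod 256 = 213
Complement = 42

42


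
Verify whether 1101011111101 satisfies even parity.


Number of 1s: 10

Yes, parity is correct (10 ones)


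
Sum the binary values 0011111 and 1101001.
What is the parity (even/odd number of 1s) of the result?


0011111 = 31
1101001 = 105
Sum = 136 = 10001000
1s count = 2

even parity (2 ones in 10001000)


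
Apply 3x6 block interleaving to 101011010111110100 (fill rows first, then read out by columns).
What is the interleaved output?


Matrix:
  101011
  010111
  110100
Read columns: 101011100011110110

101011100011110110


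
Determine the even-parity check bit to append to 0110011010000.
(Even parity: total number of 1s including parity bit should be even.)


Number of 1s in data: 5
Parity bit: 1

1


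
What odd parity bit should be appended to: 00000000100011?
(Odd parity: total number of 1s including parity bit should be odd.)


Number of 1s in data: 3
Parity bit: 0

0


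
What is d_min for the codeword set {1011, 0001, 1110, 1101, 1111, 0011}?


Comparing all pairs, minimum distance: 1
Can detect 0 errors, correct 0 errors

1


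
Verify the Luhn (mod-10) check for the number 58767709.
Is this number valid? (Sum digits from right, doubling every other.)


Luhn sum = 41
41 mod 10 = 1

Invalid (Luhn sum mod 10 = 1)


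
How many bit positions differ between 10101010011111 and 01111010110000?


XOR: 11010000101111
Count of 1s: 8

8


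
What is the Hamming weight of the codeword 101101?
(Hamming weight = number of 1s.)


Counting 1s in 101101

4


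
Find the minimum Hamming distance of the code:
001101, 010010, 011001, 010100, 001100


Comparing all pairs, minimum distance: 1
Can detect 0 errors, correct 0 errors

1


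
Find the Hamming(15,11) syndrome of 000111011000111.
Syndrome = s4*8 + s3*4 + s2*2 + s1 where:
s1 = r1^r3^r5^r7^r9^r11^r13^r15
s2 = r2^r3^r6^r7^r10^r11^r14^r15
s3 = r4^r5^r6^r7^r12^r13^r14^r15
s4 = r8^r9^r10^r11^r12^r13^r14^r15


s1=0, s2=1, s3=0, s4=1

Syndrome = 10 (error at position 10)


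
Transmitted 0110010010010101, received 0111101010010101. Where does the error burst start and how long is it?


XOR: 0001111000000000

Burst at position 3, length 4


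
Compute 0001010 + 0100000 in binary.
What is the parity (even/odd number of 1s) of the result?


0001010 = 10
0100000 = 32
Sum = 42 = 101010
1s count = 3

odd parity (3 ones in 101010)


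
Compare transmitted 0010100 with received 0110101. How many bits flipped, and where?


XOR: 0100001

2 error(s) at position(s): 1, 6


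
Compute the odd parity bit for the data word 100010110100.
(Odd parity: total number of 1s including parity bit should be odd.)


Number of 1s in data: 5
Parity bit: 0

0


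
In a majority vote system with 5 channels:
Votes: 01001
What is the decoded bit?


Ones: 2 out of 5
Threshold: 3

0 (2/5 voted 1)


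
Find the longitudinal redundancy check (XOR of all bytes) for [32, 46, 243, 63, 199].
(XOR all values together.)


XOR chain: 32 ^ 46 ^ 243 ^ 63 ^ 199 = 5

5


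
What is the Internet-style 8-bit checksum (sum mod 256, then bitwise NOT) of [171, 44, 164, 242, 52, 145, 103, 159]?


Sum = 1080 mod 256 = 56
Complement = 199

199


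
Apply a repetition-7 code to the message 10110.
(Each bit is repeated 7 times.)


Each bit -> 7 copies

11111110000000111111111111110000000


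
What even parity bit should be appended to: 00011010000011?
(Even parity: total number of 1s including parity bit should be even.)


Number of 1s in data: 5
Parity bit: 1

1


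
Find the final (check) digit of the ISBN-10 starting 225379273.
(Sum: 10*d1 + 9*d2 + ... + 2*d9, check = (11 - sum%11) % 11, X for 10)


Weighted sum: 221
221 mod 11 = 1

Check digit: X


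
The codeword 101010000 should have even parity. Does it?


Number of 1s: 3

No, parity error (3 ones)


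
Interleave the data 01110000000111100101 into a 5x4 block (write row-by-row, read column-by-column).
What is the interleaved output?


Matrix:
  0111
  0000
  0001
  1110
  0101
Read columns: 00010100111001010101

00010100111001010101


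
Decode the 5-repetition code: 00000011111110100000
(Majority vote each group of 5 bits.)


Groups: 00000, 01111, 11101, 00000
Majority votes: 0110

0110


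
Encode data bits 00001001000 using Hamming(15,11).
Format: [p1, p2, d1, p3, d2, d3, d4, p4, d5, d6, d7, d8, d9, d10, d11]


Parity bits: p1=1, p2=0, p3=1, p4=0

100100001001000


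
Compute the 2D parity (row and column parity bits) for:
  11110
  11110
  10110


Row parities: 001
Column parities: 10110

Row P: 001, Col P: 10110, Corner: 1


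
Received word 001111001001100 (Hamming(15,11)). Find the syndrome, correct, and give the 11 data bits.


Syndrome = 12: error at position 12

Data: 11101000100 (corrected bit 12)


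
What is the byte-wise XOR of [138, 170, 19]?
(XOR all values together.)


XOR chain: 138 ^ 170 ^ 19 = 51

51


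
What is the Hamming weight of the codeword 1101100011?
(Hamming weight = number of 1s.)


Counting 1s in 1101100011

6


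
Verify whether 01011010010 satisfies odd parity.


Number of 1s: 5

Yes, parity is correct (5 ones)


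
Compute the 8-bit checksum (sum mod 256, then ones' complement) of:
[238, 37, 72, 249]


Sum = 596 mod 256 = 84
Complement = 171

171


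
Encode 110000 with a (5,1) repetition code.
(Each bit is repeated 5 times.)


Each bit -> 5 copies

111111111100000000000000000000


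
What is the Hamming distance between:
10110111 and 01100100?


XOR: 11010011
Count of 1s: 5

5


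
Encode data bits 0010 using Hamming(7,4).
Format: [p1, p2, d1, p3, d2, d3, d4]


Parity bits: p1=0, p2=1, p3=1

0101010


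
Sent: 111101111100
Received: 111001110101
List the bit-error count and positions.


XOR: 000100001001

3 error(s) at position(s): 3, 8, 11


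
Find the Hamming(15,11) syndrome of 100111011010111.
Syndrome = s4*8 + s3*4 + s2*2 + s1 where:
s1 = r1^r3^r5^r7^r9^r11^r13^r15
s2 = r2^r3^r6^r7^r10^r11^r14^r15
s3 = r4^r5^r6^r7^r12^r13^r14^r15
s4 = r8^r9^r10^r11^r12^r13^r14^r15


s1=0, s2=0, s3=0, s4=0

Syndrome = 0 (no error)


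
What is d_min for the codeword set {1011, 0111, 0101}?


Comparing all pairs, minimum distance: 1
Can detect 0 errors, correct 0 errors

1


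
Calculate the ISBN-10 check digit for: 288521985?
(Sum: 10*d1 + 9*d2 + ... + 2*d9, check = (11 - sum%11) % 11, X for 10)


Weighted sum: 278
278 mod 11 = 3

Check digit: 8


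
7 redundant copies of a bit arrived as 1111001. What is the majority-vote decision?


Ones: 5 out of 7
Threshold: 4

1 (5/7 voted 1)


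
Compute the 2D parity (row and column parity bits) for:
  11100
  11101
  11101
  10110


Row parities: 1001
Column parities: 01010

Row P: 1001, Col P: 01010, Corner: 0


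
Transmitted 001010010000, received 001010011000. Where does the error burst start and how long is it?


XOR: 000000001000

Burst at position 8, length 1


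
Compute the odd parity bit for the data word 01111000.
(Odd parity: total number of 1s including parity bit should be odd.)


Number of 1s in data: 4
Parity bit: 1

1


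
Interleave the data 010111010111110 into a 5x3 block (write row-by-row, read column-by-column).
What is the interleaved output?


Matrix:
  010
  111
  010
  111
  110
Read columns: 010111111101010

010111111101010


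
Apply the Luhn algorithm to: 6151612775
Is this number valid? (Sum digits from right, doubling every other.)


Luhn sum = 31
31 mod 10 = 1

Invalid (Luhn sum mod 10 = 1)


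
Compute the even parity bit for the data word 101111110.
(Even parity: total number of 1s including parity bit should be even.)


Number of 1s in data: 7
Parity bit: 1

1


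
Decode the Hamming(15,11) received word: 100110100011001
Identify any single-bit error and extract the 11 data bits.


Syndrome = 15: error at position 15

Data: 01010011000 (corrected bit 15)


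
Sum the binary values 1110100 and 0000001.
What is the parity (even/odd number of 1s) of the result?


1110100 = 116
0000001 = 1
Sum = 117 = 1110101
1s count = 5

odd parity (5 ones in 1110101)


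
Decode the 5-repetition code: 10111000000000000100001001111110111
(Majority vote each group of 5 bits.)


Groups: 10111, 00000, 00000, 00100, 00100, 11111, 10111
Majority votes: 1000011

1000011


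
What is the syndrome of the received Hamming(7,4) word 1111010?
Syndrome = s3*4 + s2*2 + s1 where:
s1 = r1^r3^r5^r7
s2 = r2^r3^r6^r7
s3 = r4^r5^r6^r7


s1=0, s2=1, s3=0

Syndrome = 2 (error at position 2)


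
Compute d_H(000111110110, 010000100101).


XOR: 010111010011
Count of 1s: 7

7


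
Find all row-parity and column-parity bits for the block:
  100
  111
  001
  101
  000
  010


Row parities: 111001
Column parities: 101

Row P: 111001, Col P: 101, Corner: 0


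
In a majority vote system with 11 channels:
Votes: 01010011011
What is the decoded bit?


Ones: 6 out of 11
Threshold: 6

1 (6/11 voted 1)


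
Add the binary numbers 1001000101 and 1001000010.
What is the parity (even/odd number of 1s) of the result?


1001000101 = 581
1001000010 = 578
Sum = 1159 = 10010000111
1s count = 5

odd parity (5 ones in 10010000111)


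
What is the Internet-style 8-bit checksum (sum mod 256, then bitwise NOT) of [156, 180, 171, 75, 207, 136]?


Sum = 925 mod 256 = 157
Complement = 98

98


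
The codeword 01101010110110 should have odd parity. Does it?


Number of 1s: 8

No, parity error (8 ones)


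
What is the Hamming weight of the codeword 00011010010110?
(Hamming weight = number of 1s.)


Counting 1s in 00011010010110

6


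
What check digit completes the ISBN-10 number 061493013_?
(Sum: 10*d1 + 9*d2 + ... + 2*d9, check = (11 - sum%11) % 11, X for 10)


Weighted sum: 168
168 mod 11 = 3

Check digit: 8


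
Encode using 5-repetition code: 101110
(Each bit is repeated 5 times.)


Each bit -> 5 copies

111110000011111111111111100000


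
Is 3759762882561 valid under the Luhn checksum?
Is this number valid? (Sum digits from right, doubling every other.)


Luhn sum = 62
62 mod 10 = 2

Invalid (Luhn sum mod 10 = 2)
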